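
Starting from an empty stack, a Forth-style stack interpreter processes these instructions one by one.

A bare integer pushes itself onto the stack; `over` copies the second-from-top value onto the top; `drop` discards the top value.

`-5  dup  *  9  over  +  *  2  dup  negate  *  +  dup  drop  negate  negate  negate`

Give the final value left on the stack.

-5     -> [-5]
dup    -> [-5, -5]
*      -> [25]
9      -> [25, 9]
over   -> [25, 9, 25]
+      -> [25, 34]
*      -> [850]
2      -> [850, 2]
dup    -> [850, 2, 2]
negate -> [850, 2, -2]
*      -> [850, -4]
+      -> [846]
dup    -> [846, 846]
drop   -> [846]
negate -> [-846]
negate -> [846]
negate -> [-846]

-846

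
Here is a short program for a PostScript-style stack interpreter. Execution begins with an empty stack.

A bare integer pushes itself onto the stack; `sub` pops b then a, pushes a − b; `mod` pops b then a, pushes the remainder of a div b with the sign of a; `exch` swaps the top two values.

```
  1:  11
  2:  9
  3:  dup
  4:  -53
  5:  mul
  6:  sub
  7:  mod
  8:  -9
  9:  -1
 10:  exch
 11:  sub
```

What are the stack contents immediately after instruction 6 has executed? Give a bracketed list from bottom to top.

[11, 486]

11  → 11
9   → 11 9
dup → 11 9 9
-53 → 11 9 9 -53
mul → 11 9 -477
sub → 11 486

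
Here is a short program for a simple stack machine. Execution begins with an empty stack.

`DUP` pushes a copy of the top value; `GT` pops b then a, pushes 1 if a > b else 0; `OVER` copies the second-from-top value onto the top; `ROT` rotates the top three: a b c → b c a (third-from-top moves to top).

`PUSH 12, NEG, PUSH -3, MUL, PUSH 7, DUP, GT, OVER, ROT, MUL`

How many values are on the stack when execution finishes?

PUSH 12  [12]
NEG      [-12]
PUSH -3  [-12, -3]
MUL      [36]
PUSH 7   [36, 7]
DUP      [36, 7, 7]
GT       [36, 0]
OVER     [36, 0, 36]
ROT      [0, 36, 36]
MUL      [0, 1296]

2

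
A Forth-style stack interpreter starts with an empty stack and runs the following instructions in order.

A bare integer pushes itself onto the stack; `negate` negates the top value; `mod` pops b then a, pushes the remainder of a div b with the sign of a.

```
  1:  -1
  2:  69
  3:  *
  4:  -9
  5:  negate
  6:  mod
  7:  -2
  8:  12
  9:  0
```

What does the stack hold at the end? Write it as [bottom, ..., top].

[-6, -2, 12, 0]

-1     → [-1]
69     → [-1, 69]
*      → [-69]
-9     → [-69, -9]
negate → [-69, 9]
mod    → [-6]
-2     → [-6, -2]
12     → [-6, -2, 12]
0      → [-6, -2, 12, 0]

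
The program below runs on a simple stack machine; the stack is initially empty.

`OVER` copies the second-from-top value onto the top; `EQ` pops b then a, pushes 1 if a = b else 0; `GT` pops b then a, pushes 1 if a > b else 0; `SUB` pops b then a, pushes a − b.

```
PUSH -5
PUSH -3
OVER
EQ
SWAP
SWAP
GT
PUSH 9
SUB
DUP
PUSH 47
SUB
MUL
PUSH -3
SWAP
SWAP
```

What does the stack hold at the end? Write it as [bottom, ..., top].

PUSH -5 -> -5
PUSH -3 -> -5 -3
OVER    -> -5 -3 -5
EQ      -> -5 0
SWAP    -> 0 -5
SWAP    -> -5 0
GT      -> 0
PUSH 9  -> 0 9
SUB     -> -9
DUP     -> -9 -9
PUSH 47 -> -9 -9 47
SUB     -> -9 -56
MUL     -> 504
PUSH -3 -> 504 -3
SWAP    -> -3 504
SWAP    -> 504 -3

[504, -3]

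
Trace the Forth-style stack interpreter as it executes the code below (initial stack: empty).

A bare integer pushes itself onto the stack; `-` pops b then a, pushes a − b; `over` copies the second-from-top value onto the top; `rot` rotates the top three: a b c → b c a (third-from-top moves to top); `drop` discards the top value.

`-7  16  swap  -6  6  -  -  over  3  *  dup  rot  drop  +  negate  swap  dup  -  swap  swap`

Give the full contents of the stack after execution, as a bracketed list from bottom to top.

[-96, 0]

-7     -> -7
16     -> -7 16
swap   -> 16 -7
-6     -> 16 -7 -6
6      -> 16 -7 -6 6
-      -> 16 -7 -12
-      -> 16 5
over   -> 16 5 16
3      -> 16 5 16 3
*      -> 16 5 48
dup    -> 16 5 48 48
rot    -> 16 48 48 5
drop   -> 16 48 48
+      -> 16 96
negate -> 16 -96
swap   -> -96 16
dup    -> -96 16 16
-      -> -96 0
swap   -> 0 -96
swap   -> -96 0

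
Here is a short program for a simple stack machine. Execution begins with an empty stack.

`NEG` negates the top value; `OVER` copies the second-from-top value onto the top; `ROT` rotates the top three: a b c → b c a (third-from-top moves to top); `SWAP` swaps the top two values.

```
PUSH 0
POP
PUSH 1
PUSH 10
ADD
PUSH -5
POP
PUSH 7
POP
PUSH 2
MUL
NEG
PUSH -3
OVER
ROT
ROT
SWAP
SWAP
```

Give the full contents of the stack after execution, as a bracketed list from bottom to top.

PUSH 0  -> [0]
POP     -> []
PUSH 1  -> [1]
PUSH 10 -> [1, 10]
ADD     -> [11]
PUSH -5 -> [11, -5]
POP     -> [11]
PUSH 7  -> [11, 7]
POP     -> [11]
PUSH 2  -> [11, 2]
MUL     -> [22]
NEG     -> [-22]
PUSH -3 -> [-22, -3]
OVER    -> [-22, -3, -22]
ROT     -> [-3, -22, -22]
ROT     -> [-22, -22, -3]
SWAP    -> [-22, -3, -22]
SWAP    -> [-22, -22, -3]

[-22, -22, -3]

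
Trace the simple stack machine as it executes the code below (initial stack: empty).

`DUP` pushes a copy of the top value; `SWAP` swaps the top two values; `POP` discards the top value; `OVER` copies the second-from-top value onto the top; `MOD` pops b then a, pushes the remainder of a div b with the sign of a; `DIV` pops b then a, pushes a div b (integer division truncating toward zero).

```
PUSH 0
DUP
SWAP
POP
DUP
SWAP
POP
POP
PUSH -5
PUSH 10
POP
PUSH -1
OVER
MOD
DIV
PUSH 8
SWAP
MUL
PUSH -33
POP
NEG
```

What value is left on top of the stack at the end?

-40

PUSH 0    [0]
DUP       [0, 0]
SWAP      [0, 0]
POP       [0]
DUP       [0, 0]
SWAP      [0, 0]
POP       [0]
POP       []
PUSH -5   [-5]
PUSH 10   [-5, 10]
POP       [-5]
PUSH -1   [-5, -1]
OVER      [-5, -1, -5]
MOD       [-5, -1]
DIV       [5]
PUSH 8    [5, 8]
SWAP      [8, 5]
MUL       [40]
PUSH -33  [40, -33]
POP       [40]
NEG       [-40]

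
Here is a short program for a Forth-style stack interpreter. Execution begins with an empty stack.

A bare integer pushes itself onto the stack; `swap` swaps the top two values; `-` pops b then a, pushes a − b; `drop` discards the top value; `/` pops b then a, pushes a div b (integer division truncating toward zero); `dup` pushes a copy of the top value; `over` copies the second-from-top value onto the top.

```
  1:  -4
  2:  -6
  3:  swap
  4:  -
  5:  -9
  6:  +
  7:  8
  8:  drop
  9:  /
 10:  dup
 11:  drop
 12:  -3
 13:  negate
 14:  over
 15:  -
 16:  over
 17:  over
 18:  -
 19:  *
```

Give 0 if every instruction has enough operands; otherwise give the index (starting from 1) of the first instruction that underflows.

-4   → [-4]
-6   → [-4, -6]
swap → [-6, -4]
-    → [-2]
-9   → [-2, -9]
+    → [-11]
8    → [-11, 8]
drop → [-11]
/  — needs 2 operands, stack has 1 → underflow

9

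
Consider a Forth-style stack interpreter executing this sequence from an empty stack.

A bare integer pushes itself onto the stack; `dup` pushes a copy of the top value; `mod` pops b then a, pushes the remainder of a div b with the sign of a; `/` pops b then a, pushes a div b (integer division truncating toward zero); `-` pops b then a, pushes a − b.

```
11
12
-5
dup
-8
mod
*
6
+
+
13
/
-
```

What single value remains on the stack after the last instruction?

8

11   11
12   11 12
-5   11 12 -5
dup  11 12 -5 -5
-8   11 12 -5 -5 -8
mod  11 12 -5 -5
*    11 12 25
6    11 12 25 6
+    11 12 31
+    11 43
13   11 43 13
/    11 3
-    8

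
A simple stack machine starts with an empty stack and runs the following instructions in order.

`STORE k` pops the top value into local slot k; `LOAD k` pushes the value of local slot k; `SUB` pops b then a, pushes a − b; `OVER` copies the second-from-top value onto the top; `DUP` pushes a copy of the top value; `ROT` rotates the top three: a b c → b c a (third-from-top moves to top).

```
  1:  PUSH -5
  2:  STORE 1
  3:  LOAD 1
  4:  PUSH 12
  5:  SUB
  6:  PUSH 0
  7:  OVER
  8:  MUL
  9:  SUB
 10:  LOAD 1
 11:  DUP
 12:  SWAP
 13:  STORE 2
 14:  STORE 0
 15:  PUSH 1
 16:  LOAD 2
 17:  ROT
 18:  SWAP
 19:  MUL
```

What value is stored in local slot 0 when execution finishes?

PUSH -5 : -5
STORE 1 : (empty)
LOAD 1  : -5
PUSH 12 : -5 12
SUB     : -17
PUSH 0  : -17 0
OVER    : -17 0 -17
MUL     : -17 0
SUB     : -17
LOAD 1  : -17 -5
DUP     : -17 -5 -5
SWAP    : -17 -5 -5
STORE 2 : -17 -5
STORE 0 : -17
PUSH 1  : -17 1
LOAD 2  : -17 1 -5
ROT     : 1 -5 -17
SWAP    : 1 -17 -5
MUL     : 1 85

-5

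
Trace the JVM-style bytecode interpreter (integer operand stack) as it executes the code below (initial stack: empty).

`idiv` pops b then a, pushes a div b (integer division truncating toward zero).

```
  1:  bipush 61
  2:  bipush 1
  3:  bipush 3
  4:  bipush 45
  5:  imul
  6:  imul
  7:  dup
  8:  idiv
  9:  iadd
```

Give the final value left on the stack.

bipush 61 -> [61]
bipush 1  -> [61, 1]
bipush 3  -> [61, 1, 3]
bipush 45 -> [61, 1, 3, 45]
imul      -> [61, 1, 135]
imul      -> [61, 135]
dup       -> [61, 135, 135]
idiv      -> [61, 1]
iadd      -> [62]

62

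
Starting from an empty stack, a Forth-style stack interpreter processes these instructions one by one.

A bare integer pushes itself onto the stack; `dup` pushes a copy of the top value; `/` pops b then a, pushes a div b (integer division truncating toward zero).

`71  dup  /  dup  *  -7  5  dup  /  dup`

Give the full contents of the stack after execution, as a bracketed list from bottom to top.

71   [71]
dup  [71, 71]
/    [1]
dup  [1, 1]
*    [1]
-7   [1, -7]
5    [1, -7, 5]
dup  [1, -7, 5, 5]
/    [1, -7, 1]
dup  [1, -7, 1, 1]

[1, -7, 1, 1]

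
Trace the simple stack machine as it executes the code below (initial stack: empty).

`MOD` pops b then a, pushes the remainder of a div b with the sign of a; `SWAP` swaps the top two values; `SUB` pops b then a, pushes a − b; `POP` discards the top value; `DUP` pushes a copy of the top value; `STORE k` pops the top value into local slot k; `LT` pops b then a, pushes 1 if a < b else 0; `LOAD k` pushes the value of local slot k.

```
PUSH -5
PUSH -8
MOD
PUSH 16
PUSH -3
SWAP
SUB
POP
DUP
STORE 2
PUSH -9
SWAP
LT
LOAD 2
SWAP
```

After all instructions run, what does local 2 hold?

PUSH -5 : [-5]
PUSH -8 : [-5, -8]
MOD     : [-5]
PUSH 16 : [-5, 16]
PUSH -3 : [-5, 16, -3]
SWAP    : [-5, -3, 16]
SUB     : [-5, -19]
POP     : [-5]
DUP     : [-5, -5]
STORE 2 : [-5]
PUSH -9 : [-5, -9]
SWAP    : [-9, -5]
LT      : [1]
LOAD 2  : [1, -5]
SWAP    : [-5, 1]

-5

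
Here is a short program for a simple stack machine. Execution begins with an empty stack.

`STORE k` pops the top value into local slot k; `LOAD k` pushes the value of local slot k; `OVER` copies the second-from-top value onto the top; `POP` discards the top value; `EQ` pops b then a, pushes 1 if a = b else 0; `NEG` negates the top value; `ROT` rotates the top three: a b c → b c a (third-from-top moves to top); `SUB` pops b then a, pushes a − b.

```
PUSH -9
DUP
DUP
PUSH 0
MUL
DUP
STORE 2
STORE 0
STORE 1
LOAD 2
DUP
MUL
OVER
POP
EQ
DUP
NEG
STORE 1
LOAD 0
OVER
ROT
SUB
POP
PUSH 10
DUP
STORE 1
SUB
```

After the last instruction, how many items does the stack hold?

PUSH -9 : -9
DUP     : -9 -9
DUP     : -9 -9 -9
PUSH 0  : -9 -9 -9 0
MUL     : -9 -9 0
DUP     : -9 -9 0 0
STORE 2 : -9 -9 0
STORE 0 : -9 -9
STORE 1 : -9
LOAD 2  : -9 0
DUP     : -9 0 0
MUL     : -9 0
OVER    : -9 0 -9
POP     : -9 0
EQ      : 0
DUP     : 0 0
NEG     : 0 0
STORE 1 : 0
LOAD 0  : 0 0
OVER    : 0 0 0
ROT     : 0 0 0
SUB     : 0 0
POP     : 0
PUSH 10 : 0 10
DUP     : 0 10 10
STORE 1 : 0 10
SUB     : -10

1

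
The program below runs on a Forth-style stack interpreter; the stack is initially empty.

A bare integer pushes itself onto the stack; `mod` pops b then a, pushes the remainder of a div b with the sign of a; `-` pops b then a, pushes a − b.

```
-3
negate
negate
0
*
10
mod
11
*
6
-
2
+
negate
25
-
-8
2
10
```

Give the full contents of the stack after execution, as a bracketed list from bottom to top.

-3      -3
negate  3
negate  -3
0       -3 0
*       0
10      0 10
mod     0
11      0 11
*       0
6       0 6
-       -6
2       -6 2
+       -4
negate  4
25      4 25
-       -21
-8      -21 -8
2       -21 -8 2
10      -21 -8 2 10

[-21, -8, 2, 10]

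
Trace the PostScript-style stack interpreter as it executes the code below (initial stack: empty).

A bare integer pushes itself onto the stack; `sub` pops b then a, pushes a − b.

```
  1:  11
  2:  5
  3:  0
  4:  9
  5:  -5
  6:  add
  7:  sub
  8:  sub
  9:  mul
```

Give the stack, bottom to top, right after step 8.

[11, 9]

11  -> [11]
5   -> [11, 5]
0   -> [11, 5, 0]
9   -> [11, 5, 0, 9]
-5  -> [11, 5, 0, 9, -5]
add -> [11, 5, 0, 4]
sub -> [11, 5, -4]
sub -> [11, 9]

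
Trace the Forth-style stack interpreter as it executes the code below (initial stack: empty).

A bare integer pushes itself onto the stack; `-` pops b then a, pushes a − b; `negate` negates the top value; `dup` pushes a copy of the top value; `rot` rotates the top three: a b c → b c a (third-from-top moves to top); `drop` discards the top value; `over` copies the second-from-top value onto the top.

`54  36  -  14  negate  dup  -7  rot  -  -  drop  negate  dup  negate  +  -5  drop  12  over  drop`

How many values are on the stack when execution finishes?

2

54     → [54]
36     → [54, 36]
-      → [18]
14     → [18, 14]
negate → [18, -14]
dup    → [18, -14, -14]
-7     → [18, -14, -14, -7]
rot    → [18, -14, -7, -14]
-      → [18, -14, 7]
-      → [18, -21]
drop   → [18]
negate → [-18]
dup    → [-18, -18]
negate → [-18, 18]
+      → [0]
-5     → [0, -5]
drop   → [0]
12     → [0, 12]
over   → [0, 12, 0]
drop   → [0, 12]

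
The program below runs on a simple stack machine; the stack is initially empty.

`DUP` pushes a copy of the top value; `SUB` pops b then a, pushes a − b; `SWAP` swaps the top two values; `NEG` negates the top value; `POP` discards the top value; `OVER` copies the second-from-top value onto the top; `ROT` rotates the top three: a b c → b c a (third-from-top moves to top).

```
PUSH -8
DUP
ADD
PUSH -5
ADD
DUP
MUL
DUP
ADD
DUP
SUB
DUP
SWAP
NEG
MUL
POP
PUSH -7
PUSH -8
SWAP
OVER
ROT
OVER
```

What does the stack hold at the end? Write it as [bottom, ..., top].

[-7, -8, -8, -8]

PUSH -8  -8
DUP      -8 -8
ADD      -16
PUSH -5  -16 -5
ADD      -21
DUP      -21 -21
MUL      441
DUP      441 441
ADD      882
DUP      882 882
SUB      0
DUP      0 0
SWAP     0 0
NEG      0 0
MUL      0
POP      (empty)
PUSH -7  -7
PUSH -8  -7 -8
SWAP     -8 -7
OVER     -8 -7 -8
ROT      -7 -8 -8
OVER     -7 -8 -8 -8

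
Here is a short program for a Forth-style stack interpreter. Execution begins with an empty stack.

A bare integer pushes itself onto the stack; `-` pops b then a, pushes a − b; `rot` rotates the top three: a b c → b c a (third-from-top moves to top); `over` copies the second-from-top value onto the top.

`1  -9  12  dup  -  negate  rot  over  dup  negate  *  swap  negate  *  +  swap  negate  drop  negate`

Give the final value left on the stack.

1      : 1
-9     : 1 -9
12     : 1 -9 12
dup    : 1 -9 12 12
-      : 1 -9 0
negate : 1 -9 0
rot    : -9 0 1
over   : -9 0 1 0
dup    : -9 0 1 0 0
negate : -9 0 1 0 0
*      : -9 0 1 0
swap   : -9 0 0 1
negate : -9 0 0 -1
*      : -9 0 0
+      : -9 0
swap   : 0 -9
negate : 0 9
drop   : 0
negate : 0

0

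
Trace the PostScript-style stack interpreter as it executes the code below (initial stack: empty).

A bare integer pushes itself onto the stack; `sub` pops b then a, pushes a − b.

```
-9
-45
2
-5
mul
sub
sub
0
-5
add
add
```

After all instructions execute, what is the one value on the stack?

-9  : [-9]
-45 : [-9, -45]
2   : [-9, -45, 2]
-5  : [-9, -45, 2, -5]
mul : [-9, -45, -10]
sub : [-9, -35]
sub : [26]
0   : [26, 0]
-5  : [26, 0, -5]
add : [26, -5]
add : [21]

21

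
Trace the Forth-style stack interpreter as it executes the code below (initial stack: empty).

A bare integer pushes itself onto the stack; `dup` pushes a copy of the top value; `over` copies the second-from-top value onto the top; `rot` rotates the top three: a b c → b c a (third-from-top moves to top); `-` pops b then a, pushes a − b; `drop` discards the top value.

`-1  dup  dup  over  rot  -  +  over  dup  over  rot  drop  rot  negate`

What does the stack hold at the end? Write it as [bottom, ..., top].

-1      [-1]
dup     [-1, -1]
dup     [-1, -1, -1]
over    [-1, -1, -1, -1]
rot     [-1, -1, -1, -1]
-       [-1, -1, 0]
+       [-1, -1]
over    [-1, -1, -1]
dup     [-1, -1, -1, -1]
over    [-1, -1, -1, -1, -1]
rot     [-1, -1, -1, -1, -1]
drop    [-1, -1, -1, -1]
rot     [-1, -1, -1, -1]
negate  [-1, -1, -1, 1]

[-1, -1, -1, 1]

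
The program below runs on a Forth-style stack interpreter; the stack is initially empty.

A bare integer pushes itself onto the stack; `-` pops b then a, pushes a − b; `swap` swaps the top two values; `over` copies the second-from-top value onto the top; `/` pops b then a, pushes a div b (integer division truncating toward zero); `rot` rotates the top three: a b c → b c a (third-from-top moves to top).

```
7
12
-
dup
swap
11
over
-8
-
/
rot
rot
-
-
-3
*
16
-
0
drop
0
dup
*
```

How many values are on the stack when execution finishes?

7    → 7
12   → 7 12
-    → -5
dup  → -5 -5
swap → -5 -5
11   → -5 -5 11
over → -5 -5 11 -5
-8   → -5 -5 11 -5 -8
-    → -5 -5 11 3
/    → -5 -5 3
rot  → -5 3 -5
rot  → 3 -5 -5
-    → 3 0
-    → 3
-3   → 3 -3
*    → -9
16   → -9 16
-    → -25
0    → -25 0
drop → -25
0    → -25 0
dup  → -25 0 0
*    → -25 0

2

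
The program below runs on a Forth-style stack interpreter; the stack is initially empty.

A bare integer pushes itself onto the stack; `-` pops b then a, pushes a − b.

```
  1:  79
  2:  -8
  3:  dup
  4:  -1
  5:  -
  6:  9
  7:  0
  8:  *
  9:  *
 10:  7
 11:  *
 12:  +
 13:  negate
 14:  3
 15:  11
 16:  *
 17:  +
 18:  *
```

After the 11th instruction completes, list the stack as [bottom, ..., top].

79  : [79]
-8  : [79, -8]
dup : [79, -8, -8]
-1  : [79, -8, -8, -1]
-   : [79, -8, -7]
9   : [79, -8, -7, 9]
0   : [79, -8, -7, 9, 0]
*   : [79, -8, -7, 0]
*   : [79, -8, 0]
7   : [79, -8, 0, 7]
*   : [79, -8, 0]

[79, -8, 0]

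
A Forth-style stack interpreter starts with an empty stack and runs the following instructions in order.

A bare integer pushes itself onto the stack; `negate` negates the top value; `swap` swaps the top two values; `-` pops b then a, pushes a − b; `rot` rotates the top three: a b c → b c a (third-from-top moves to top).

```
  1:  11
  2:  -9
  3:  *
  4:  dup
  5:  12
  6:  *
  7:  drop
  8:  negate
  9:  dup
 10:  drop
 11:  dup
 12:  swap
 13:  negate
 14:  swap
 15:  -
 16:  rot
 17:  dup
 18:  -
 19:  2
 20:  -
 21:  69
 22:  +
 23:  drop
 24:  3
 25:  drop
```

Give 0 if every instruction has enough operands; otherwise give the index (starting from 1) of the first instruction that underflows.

16

11     → 11
-9     → 11 -9
*      → -99
dup    → -99 -99
12     → -99 -99 12
*      → -99 -1188
drop   → -99
negate → 99
dup    → 99 99
drop   → 99
dup    → 99 99
swap   → 99 99
negate → 99 -99
swap   → -99 99
-      → -198
rot  — needs 3 operands, stack has 1 → underflow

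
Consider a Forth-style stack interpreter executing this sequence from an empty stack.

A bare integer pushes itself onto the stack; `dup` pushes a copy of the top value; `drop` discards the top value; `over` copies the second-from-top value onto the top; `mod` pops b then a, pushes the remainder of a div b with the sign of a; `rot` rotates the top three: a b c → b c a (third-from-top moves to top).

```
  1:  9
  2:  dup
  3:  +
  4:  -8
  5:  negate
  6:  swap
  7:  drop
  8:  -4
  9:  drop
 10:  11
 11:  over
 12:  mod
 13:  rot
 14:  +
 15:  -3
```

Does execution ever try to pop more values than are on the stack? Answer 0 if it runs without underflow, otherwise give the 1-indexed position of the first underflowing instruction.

9      : [9]
dup    : [9, 9]
+      : [18]
-8     : [18, -8]
negate : [18, 8]
swap   : [8, 18]
drop   : [8]
-4     : [8, -4]
drop   : [8]
11     : [8, 11]
over   : [8, 11, 8]
mod    : [8, 3]
rot  — needs 3 operands, stack has 2 → underflow

13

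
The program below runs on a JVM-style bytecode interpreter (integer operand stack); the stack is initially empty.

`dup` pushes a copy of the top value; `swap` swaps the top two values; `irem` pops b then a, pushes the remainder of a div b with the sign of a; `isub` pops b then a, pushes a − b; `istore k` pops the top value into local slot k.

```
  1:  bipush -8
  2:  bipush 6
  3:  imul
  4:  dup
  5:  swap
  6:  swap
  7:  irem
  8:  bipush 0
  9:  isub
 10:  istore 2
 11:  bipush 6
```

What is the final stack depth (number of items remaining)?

1

bipush -8  -8
bipush 6   -8 6
imul       -48
dup        -48 -48
swap       -48 -48
swap       -48 -48
irem       0
bipush 0   0 0
isub       0
istore 2   (empty)
bipush 6   6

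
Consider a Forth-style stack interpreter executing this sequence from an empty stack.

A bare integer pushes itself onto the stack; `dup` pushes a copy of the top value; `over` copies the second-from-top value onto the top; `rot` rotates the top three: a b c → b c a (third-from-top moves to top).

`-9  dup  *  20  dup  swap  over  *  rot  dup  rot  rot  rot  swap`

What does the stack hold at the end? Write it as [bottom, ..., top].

-9   : -9
dup  : -9 -9
*    : 81
20   : 81 20
dup  : 81 20 20
swap : 81 20 20
over : 81 20 20 20
*    : 81 20 400
rot  : 20 400 81
dup  : 20 400 81 81
rot  : 20 81 81 400
rot  : 20 81 400 81
rot  : 20 400 81 81
swap : 20 400 81 81

[20, 400, 81, 81]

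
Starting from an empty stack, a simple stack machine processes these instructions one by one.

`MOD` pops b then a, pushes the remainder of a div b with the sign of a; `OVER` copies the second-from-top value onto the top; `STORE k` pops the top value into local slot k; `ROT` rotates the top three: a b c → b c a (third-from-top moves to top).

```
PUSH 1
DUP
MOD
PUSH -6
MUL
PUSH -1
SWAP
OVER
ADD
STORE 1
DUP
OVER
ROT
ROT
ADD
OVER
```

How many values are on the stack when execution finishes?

3

PUSH 1  → 1
DUP     → 1 1
MOD     → 0
PUSH -6 → 0 -6
MUL     → 0
PUSH -1 → 0 -1
SWAP    → -1 0
OVER    → -1 0 -1
ADD     → -1 -1
STORE 1 → -1
DUP     → -1 -1
OVER    → -1 -1 -1
ROT     → -1 -1 -1
ROT     → -1 -1 -1
ADD     → -1 -2
OVER    → -1 -2 -1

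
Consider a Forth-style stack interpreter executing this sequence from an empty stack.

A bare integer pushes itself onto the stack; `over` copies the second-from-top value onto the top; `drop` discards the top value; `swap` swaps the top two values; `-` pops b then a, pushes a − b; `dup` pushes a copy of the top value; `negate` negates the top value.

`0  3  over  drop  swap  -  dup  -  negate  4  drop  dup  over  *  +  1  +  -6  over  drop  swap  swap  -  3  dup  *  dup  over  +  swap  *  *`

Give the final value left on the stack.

1134

0       [0]
3       [0, 3]
over    [0, 3, 0]
drop    [0, 3]
swap    [3, 0]
-       [3]
dup     [3, 3]
-       [0]
negate  [0]
4       [0, 4]
drop    [0]
dup     [0, 0]
over    [0, 0, 0]
*       [0, 0]
+       [0]
1       [0, 1]
+       [1]
-6      [1, -6]
over    [1, -6, 1]
drop    [1, -6]
swap    [-6, 1]
swap    [1, -6]
-       [7]
3       [7, 3]
dup     [7, 3, 3]
*       [7, 9]
dup     [7, 9, 9]
over    [7, 9, 9, 9]
+       [7, 9, 18]
swap    [7, 18, 9]
*       [7, 162]
*       [1134]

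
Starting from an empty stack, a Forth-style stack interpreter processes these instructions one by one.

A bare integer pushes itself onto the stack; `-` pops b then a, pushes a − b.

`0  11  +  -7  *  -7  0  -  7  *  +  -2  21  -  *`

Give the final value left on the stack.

2898

0  → [0]
11 → [0, 11]
+  → [11]
-7 → [11, -7]
*  → [-77]
-7 → [-77, -7]
0  → [-77, -7, 0]
-  → [-77, -7]
7  → [-77, -7, 7]
*  → [-77, -49]
+  → [-126]
-2 → [-126, -2]
21 → [-126, -2, 21]
-  → [-126, -23]
*  → [2898]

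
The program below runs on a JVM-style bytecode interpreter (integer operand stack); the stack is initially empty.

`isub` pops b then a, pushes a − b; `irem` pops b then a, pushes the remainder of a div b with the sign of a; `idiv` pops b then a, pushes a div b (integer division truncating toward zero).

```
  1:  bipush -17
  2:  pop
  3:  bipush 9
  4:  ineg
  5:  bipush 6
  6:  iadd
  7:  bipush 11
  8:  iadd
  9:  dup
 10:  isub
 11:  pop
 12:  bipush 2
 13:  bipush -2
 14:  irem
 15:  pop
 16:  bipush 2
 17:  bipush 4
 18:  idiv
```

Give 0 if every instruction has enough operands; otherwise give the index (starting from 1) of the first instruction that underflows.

0

bipush -17 : -17
pop        : (empty)
bipush 9   : 9
ineg       : -9
bipush 6   : -9 6
iadd       : -3
bipush 11  : -3 11
iadd       : 8
dup        : 8 8
isub       : 0
pop        : (empty)
bipush 2   : 2
bipush -2  : 2 -2
irem       : 0
pop        : (empty)
bipush 2   : 2
bipush 4   : 2 4
idiv       : 0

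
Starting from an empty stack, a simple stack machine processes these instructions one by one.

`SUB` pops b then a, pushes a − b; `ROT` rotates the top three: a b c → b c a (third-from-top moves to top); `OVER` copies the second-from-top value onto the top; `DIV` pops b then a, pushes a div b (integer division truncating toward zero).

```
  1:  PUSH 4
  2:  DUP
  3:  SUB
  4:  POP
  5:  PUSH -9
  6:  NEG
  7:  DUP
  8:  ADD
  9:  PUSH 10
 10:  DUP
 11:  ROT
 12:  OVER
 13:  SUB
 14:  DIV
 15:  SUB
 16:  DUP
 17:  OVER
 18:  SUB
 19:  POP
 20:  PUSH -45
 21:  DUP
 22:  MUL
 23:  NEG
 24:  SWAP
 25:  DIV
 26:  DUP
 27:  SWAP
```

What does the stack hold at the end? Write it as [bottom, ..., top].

[-225, -225]

PUSH 4    [4]
DUP       [4, 4]
SUB       [0]
POP       []
PUSH -9   [-9]
NEG       [9]
DUP       [9, 9]
ADD       [18]
PUSH 10   [18, 10]
DUP       [18, 10, 10]
ROT       [10, 10, 18]
OVER      [10, 10, 18, 10]
SUB       [10, 10, 8]
DIV       [10, 1]
SUB       [9]
DUP       [9, 9]
OVER      [9, 9, 9]
SUB       [9, 0]
POP       [9]
PUSH -45  [9, -45]
DUP       [9, -45, -45]
MUL       [9, 2025]
NEG       [9, -2025]
SWAP      [-2025, 9]
DIV       [-225]
DUP       [-225, -225]
SWAP      [-225, -225]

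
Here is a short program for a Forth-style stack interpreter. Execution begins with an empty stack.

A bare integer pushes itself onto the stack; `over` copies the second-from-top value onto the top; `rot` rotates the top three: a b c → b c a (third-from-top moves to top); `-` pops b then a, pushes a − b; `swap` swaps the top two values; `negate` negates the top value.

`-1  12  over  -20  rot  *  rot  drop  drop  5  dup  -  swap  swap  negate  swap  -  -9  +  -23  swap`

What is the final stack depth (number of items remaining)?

-1     : [-1]
12     : [-1, 12]
over   : [-1, 12, -1]
-20    : [-1, 12, -1, -20]
rot    : [-1, -1, -20, 12]
*      : [-1, -1, -240]
rot    : [-1, -240, -1]
drop   : [-1, -240]
drop   : [-1]
5      : [-1, 5]
dup    : [-1, 5, 5]
-      : [-1, 0]
swap   : [0, -1]
swap   : [-1, 0]
negate : [-1, 0]
swap   : [0, -1]
-      : [1]
-9     : [1, -9]
+      : [-8]
-23    : [-8, -23]
swap   : [-23, -8]

2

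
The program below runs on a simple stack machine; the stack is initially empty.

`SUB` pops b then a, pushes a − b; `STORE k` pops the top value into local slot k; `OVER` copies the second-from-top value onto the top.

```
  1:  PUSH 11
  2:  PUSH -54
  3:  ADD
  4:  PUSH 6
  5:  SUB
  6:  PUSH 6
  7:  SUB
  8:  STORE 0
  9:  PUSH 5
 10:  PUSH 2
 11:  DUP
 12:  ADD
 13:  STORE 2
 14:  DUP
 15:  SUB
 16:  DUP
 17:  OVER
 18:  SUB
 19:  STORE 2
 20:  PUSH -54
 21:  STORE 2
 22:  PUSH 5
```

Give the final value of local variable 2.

PUSH 11  -> 11
PUSH -54 -> 11 -54
ADD      -> -43
PUSH 6   -> -43 6
SUB      -> -49
PUSH 6   -> -49 6
SUB      -> -55
STORE 0  -> (empty)
PUSH 5   -> 5
PUSH 2   -> 5 2
DUP      -> 5 2 2
ADD      -> 5 4
STORE 2  -> 5
DUP      -> 5 5
SUB      -> 0
DUP      -> 0 0
OVER     -> 0 0 0
SUB      -> 0 0
STORE 2  -> 0
PUSH -54 -> 0 -54
STORE 2  -> 0
PUSH 5   -> 0 5

-54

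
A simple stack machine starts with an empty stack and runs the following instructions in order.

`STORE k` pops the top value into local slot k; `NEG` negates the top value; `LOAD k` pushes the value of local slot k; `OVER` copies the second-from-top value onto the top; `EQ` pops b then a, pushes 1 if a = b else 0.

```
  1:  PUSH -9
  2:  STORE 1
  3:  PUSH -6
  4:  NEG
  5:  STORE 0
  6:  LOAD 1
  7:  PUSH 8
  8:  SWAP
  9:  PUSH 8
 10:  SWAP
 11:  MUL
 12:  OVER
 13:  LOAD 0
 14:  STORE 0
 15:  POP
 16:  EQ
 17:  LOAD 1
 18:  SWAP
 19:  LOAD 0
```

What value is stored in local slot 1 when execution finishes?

PUSH -9  -9
STORE 1  (empty)
PUSH -6  -6
NEG      6
STORE 0  (empty)
LOAD 1   -9
PUSH 8   -9 8
SWAP     8 -9
PUSH 8   8 -9 8
SWAP     8 8 -9
MUL      8 -72
OVER     8 -72 8
LOAD 0   8 -72 8 6
STORE 0  8 -72 8
POP      8 -72
EQ       0
LOAD 1   0 -9
SWAP     -9 0
LOAD 0   -9 0 6

-9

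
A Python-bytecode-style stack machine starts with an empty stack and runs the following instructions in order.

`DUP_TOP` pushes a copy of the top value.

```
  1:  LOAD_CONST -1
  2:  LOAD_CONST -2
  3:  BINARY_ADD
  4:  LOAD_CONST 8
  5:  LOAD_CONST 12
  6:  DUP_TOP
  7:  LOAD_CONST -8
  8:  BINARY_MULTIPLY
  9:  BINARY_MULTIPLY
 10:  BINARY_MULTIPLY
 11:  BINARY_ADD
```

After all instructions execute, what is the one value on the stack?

LOAD_CONST -1    [-1]
LOAD_CONST -2    [-1, -2]
BINARY_ADD       [-3]
LOAD_CONST 8     [-3, 8]
LOAD_CONST 12    [-3, 8, 12]
DUP_TOP          [-3, 8, 12, 12]
LOAD_CONST -8    [-3, 8, 12, 12, -8]
BINARY_MULTIPLY  [-3, 8, 12, -96]
BINARY_MULTIPLY  [-3, 8, -1152]
BINARY_MULTIPLY  [-3, -9216]
BINARY_ADD       [-9219]

-9219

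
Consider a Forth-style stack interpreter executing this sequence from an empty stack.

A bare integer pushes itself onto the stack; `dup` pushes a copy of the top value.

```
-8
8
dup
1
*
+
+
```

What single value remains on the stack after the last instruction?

8

-8  -> -8
8   -> -8 8
dup -> -8 8 8
1   -> -8 8 8 1
*   -> -8 8 8
+   -> -8 16
+   -> 8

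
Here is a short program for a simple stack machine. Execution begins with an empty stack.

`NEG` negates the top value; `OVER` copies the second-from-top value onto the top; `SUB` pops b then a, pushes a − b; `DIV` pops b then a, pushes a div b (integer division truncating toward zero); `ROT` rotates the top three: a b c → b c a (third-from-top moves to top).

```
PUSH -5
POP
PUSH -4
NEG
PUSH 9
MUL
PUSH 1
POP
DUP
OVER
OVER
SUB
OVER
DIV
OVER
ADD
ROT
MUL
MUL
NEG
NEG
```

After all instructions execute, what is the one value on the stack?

PUSH -5 → [-5]
POP     → []
PUSH -4 → [-4]
NEG     → [4]
PUSH 9  → [4, 9]
MUL     → [36]
PUSH 1  → [36, 1]
POP     → [36]
DUP     → [36, 36]
OVER    → [36, 36, 36]
OVER    → [36, 36, 36, 36]
SUB     → [36, 36, 0]
OVER    → [36, 36, 0, 36]
DIV     → [36, 36, 0]
OVER    → [36, 36, 0, 36]
ADD     → [36, 36, 36]
ROT     → [36, 36, 36]
MUL     → [36, 1296]
MUL     → [46656]
NEG     → [-46656]
NEG     → [46656]

46656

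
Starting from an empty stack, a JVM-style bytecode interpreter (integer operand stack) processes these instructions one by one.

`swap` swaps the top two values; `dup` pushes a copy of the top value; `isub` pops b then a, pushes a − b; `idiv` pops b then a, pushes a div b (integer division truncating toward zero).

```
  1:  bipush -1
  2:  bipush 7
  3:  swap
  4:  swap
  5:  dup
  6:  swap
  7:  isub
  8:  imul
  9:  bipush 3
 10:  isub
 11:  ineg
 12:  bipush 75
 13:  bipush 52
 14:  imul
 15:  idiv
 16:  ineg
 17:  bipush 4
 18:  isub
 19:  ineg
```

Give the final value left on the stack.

bipush -1 -> [-1]
bipush 7  -> [-1, 7]
swap      -> [7, -1]
swap      -> [-1, 7]
dup       -> [-1, 7, 7]
swap      -> [-1, 7, 7]
isub      -> [-1, 0]
imul      -> [0]
bipush 3  -> [0, 3]
isub      -> [-3]
ineg      -> [3]
bipush 75 -> [3, 75]
bipush 52 -> [3, 75, 52]
imul      -> [3, 3900]
idiv      -> [0]
ineg      -> [0]
bipush 4  -> [0, 4]
isub      -> [-4]
ineg      -> [4]

4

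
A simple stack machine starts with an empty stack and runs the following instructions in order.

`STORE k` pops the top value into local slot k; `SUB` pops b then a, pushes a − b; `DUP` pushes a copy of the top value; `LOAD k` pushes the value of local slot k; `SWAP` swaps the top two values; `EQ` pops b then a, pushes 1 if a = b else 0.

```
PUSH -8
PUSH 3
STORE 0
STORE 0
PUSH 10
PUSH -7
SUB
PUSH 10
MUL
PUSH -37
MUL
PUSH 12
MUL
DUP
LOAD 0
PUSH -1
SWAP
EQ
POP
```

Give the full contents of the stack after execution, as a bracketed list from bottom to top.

[-75480, -75480]

PUSH -8  → [-8]
PUSH 3   → [-8, 3]
STORE 0  → [-8]
STORE 0  → []
PUSH 10  → [10]
PUSH -7  → [10, -7]
SUB      → [17]
PUSH 10  → [17, 10]
MUL      → [170]
PUSH -37 → [170, -37]
MUL      → [-6290]
PUSH 12  → [-6290, 12]
MUL      → [-75480]
DUP      → [-75480, -75480]
LOAD 0   → [-75480, -75480, -8]
PUSH -1  → [-75480, -75480, -8, -1]
SWAP     → [-75480, -75480, -1, -8]
EQ       → [-75480, -75480, 0]
POP      → [-75480, -75480]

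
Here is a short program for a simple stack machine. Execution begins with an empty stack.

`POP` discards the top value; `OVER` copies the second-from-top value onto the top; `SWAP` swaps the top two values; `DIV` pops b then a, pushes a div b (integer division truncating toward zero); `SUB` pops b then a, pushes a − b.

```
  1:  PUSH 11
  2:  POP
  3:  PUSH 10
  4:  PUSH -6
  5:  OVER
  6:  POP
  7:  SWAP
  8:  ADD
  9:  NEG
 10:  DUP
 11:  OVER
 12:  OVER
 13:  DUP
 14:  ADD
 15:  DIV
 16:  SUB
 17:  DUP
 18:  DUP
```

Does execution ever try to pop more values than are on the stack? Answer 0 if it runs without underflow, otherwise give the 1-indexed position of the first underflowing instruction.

0

PUSH 11 → [11]
POP     → []
PUSH 10 → [10]
PUSH -6 → [10, -6]
OVER    → [10, -6, 10]
POP     → [10, -6]
SWAP    → [-6, 10]
ADD     → [4]
NEG     → [-4]
DUP     → [-4, -4]
OVER    → [-4, -4, -4]
OVER    → [-4, -4, -4, -4]
DUP     → [-4, -4, -4, -4, -4]
ADD     → [-4, -4, -4, -8]
DIV     → [-4, -4, 0]
SUB     → [-4, -4]
DUP     → [-4, -4, -4]
DUP     → [-4, -4, -4, -4]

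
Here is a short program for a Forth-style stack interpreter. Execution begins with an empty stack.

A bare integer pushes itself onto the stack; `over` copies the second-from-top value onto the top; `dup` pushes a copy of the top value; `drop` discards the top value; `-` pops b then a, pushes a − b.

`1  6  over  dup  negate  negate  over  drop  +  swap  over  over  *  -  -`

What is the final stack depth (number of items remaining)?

1       [1]
6       [1, 6]
over    [1, 6, 1]
dup     [1, 6, 1, 1]
negate  [1, 6, 1, -1]
negate  [1, 6, 1, 1]
over    [1, 6, 1, 1, 1]
drop    [1, 6, 1, 1]
+       [1, 6, 2]
swap    [1, 2, 6]
over    [1, 2, 6, 2]
over    [1, 2, 6, 2, 6]
*       [1, 2, 6, 12]
-       [1, 2, -6]
-       [1, 8]

2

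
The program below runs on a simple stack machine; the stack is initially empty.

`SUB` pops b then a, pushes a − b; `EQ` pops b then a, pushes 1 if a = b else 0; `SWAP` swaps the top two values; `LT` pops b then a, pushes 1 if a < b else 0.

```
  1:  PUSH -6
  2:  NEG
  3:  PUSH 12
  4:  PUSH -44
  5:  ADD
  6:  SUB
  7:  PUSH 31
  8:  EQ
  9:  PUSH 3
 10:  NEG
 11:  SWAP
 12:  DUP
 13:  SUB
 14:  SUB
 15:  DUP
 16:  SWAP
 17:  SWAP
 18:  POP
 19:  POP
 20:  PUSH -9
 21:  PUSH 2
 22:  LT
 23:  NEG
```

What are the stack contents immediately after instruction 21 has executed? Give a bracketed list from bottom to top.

[-9, 2]

PUSH -6  → [-6]
NEG      → [6]
PUSH 12  → [6, 12]
PUSH -44 → [6, 12, -44]
ADD      → [6, -32]
SUB      → [38]
PUSH 31  → [38, 31]
EQ       → [0]
PUSH 3   → [0, 3]
NEG      → [0, -3]
SWAP     → [-3, 0]
DUP      → [-3, 0, 0]
SUB      → [-3, 0]
SUB      → [-3]
DUP      → [-3, -3]
SWAP     → [-3, -3]
SWAP     → [-3, -3]
POP      → [-3]
POP      → []
PUSH -9  → [-9]
PUSH 2   → [-9, 2]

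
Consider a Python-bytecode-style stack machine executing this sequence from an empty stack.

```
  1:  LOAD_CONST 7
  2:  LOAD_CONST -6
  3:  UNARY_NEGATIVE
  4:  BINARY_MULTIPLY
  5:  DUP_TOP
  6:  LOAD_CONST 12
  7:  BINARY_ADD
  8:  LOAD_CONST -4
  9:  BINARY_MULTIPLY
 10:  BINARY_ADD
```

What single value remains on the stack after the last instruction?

LOAD_CONST 7    → [7]
LOAD_CONST -6   → [7, -6]
UNARY_NEGATIVE  → [7, 6]
BINARY_MULTIPLY → [42]
DUP_TOP         → [42, 42]
LOAD_CONST 12   → [42, 42, 12]
BINARY_ADD      → [42, 54]
LOAD_CONST -4   → [42, 54, -4]
BINARY_MULTIPLY → [42, -216]
BINARY_ADD      → [-174]

-174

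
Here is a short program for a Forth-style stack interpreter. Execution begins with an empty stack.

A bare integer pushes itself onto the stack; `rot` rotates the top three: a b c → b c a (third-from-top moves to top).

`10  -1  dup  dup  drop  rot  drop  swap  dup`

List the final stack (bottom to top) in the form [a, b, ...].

[-1, -1, -1]

10   -> 10
-1   -> 10 -1
dup  -> 10 -1 -1
dup  -> 10 -1 -1 -1
drop -> 10 -1 -1
rot  -> -1 -1 10
drop -> -1 -1
swap -> -1 -1
dup  -> -1 -1 -1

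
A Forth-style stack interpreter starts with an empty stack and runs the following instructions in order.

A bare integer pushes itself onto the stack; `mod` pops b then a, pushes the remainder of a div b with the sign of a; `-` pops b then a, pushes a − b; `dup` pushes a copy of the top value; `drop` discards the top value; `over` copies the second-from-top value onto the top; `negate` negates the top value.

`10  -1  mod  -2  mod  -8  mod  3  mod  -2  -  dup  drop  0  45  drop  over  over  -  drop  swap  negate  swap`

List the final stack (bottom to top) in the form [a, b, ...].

10     -> [10]
-1     -> [10, -1]
mod    -> [0]
-2     -> [0, -2]
mod    -> [0]
-8     -> [0, -8]
mod    -> [0]
3      -> [0, 3]
mod    -> [0]
-2     -> [0, -2]
-      -> [2]
dup    -> [2, 2]
drop   -> [2]
0      -> [2, 0]
45     -> [2, 0, 45]
drop   -> [2, 0]
over   -> [2, 0, 2]
over   -> [2, 0, 2, 0]
-      -> [2, 0, 2]
drop   -> [2, 0]
swap   -> [0, 2]
negate -> [0, -2]
swap   -> [-2, 0]

[-2, 0]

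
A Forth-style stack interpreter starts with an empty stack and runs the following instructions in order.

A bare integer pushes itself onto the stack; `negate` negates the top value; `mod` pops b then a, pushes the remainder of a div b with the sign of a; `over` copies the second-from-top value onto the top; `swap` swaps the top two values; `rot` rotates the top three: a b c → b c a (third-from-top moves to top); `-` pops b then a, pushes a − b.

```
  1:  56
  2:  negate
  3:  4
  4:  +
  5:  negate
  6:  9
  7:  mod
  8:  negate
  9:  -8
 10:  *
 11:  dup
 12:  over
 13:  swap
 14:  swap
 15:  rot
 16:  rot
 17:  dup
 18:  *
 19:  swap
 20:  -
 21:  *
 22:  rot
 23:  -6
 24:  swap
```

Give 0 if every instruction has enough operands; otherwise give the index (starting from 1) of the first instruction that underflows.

56     : 56
negate : -56
4      : -56 4
+      : -52
negate : 52
9      : 52 9
mod    : 7
negate : -7
-8     : -7 -8
*      : 56
dup    : 56 56
over   : 56 56 56
swap   : 56 56 56
swap   : 56 56 56
rot    : 56 56 56
rot    : 56 56 56
dup    : 56 56 56 56
*      : 56 56 3136
swap   : 56 3136 56
-      : 56 3080
*      : 172480
rot  — needs 3 operands, stack has 1 → underflow

22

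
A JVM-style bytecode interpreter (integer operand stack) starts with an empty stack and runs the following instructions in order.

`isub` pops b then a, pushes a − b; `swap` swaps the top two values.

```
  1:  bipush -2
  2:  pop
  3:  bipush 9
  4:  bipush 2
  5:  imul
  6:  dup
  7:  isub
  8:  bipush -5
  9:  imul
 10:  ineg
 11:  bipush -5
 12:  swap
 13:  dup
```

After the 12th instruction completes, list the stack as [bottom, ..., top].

[-5, 0]

bipush -2 : [-2]
pop       : []
bipush 9  : [9]
bipush 2  : [9, 2]
imul      : [18]
dup       : [18, 18]
isub      : [0]
bipush -5 : [0, -5]
imul      : [0]
ineg      : [0]
bipush -5 : [0, -5]
swap      : [-5, 0]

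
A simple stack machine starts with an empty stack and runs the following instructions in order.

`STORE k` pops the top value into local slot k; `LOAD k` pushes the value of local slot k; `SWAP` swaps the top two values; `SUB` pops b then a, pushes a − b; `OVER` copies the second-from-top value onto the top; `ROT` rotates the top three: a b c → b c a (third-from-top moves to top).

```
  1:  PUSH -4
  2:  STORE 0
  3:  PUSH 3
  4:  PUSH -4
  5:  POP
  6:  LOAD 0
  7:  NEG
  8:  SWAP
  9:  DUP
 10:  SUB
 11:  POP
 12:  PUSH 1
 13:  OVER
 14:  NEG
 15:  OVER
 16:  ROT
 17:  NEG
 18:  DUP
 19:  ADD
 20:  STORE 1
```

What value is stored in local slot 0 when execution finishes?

PUSH -4 → -4
STORE 0 → (empty)
PUSH 3  → 3
PUSH -4 → 3 -4
POP     → 3
LOAD 0  → 3 -4
NEG     → 3 4
SWAP    → 4 3
DUP     → 4 3 3
SUB     → 4 0
POP     → 4
PUSH 1  → 4 1
OVER    → 4 1 4
NEG     → 4 1 -4
OVER    → 4 1 -4 1
ROT     → 4 -4 1 1
NEG     → 4 -4 1 -1
DUP     → 4 -4 1 -1 -1
ADD     → 4 -4 1 -2
STORE 1 → 4 -4 1

-4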